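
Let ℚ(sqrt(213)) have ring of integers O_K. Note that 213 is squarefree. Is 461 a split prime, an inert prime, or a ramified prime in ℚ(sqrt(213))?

Since 213 ≡ 1 mod 4, the ring of integers is ℤ[(1+√213)/2] with discriminant 213.
Since gcd(461, 213) = 1 the prime 461 does not ramify.
Euler's criterion: 213^230 mod 461 = 1. Thus (213|461) = 1.
d is a quadratic residue mod p, hence 461 splits in O_K.

461 splits in O_K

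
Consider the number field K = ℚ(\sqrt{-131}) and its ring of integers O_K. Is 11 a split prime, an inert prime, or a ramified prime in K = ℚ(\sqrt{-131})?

splits completely

Since -131 ≡ 1 mod 4, the ring of integers is ℤ[(1+√-131)/2] with discriminant -131.
Since gcd(11, -131) = 1 the prime 11 does not ramify.
Euler's criterion: (-131)^5 mod 11 = 1. Thus (-131|11) = 1.
Legendre symbol 1 ⇒ 11 is split.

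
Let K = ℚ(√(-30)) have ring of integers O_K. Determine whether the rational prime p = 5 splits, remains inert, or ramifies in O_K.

-30 mod 4 = 2, hence disc K = 4·(-30) = -120 and O_K = ℤ[√-30].
Ramification test: 5 | -120. The prime 5 ramifies in K.

ramified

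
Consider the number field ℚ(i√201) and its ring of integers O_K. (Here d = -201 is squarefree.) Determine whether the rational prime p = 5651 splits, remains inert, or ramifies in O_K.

Since -201 ≢ 1 mod 4, the ring of integers is ℤ[√-201] with discriminant 4·(-201) = -804.
disc(K) = -804 is not divisible by 5651; 5651 is unramified.
Euler's criterion: (-201)^2825 mod 5651 = 1. Thus (-201|5651) = 1.
Legendre symbol 1 ⇒ 5651 is split.

splits completely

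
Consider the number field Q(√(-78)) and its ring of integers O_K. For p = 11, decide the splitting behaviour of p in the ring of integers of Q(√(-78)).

inert

d = -78 ≡ 2 (mod 4), so O_K = ℤ[√-78] and disc(K) = 4d = -312.
disc(K) = -312 is not divisible by 11; 11 is unramified.
Euler's criterion: (-78)^5 mod 11 = 10. Thus (-78|11) = -1.
Legendre symbol -1 ⇒ 11 is inert.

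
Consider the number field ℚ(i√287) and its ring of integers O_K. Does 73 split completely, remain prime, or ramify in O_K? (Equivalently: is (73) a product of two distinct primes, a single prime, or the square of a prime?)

-287 mod 4 = 1, hence disc K = -287 and O_K = ℤ[(1+√-287)/2].
Since gcd(73, -287) = 1 the prime 73 does not ramify.
(-287/73) = 5^36 mod 73 = 72, giving Legendre symbol -1.
(-287/73) = -1, so 73 is inert.

inert — (73) stays prime in O_K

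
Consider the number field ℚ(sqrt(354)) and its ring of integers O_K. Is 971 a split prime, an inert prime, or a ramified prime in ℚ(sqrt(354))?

p splits

d = 354 ≡ 2 (mod 4), so O_K = ℤ[√354] and disc(K) = 4d = 1416.
971 ∤ 1416, so 971 is unramified.
(354/971) = 354^485 mod 971 = 1, giving Legendre symbol 1.
(354/971) = 1, so 971 splits.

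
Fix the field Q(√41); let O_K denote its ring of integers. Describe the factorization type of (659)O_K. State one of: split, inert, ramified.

Since 41 ≡ 1 mod 4, the ring of integers is ℤ[(1+√41)/2] with discriminant 41.
disc(K) = 41 is not divisible by 659; 659 is unramified.
Compute (41/659) via Euler: 41^((659-1)/2) mod 659 = 658, so (41/659) = -1.
Legendre symbol -1 ⇒ 659 is inert.

p is inert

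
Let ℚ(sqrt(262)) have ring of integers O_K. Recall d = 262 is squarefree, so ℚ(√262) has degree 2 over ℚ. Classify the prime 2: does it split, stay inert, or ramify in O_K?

2 is ramified

d = 262 ≡ 2 (mod 4), so O_K = ℤ[√262] and disc(K) = 4d = 1048.
Ramification test: 2 | 1048. The prime 2 ramifies in K.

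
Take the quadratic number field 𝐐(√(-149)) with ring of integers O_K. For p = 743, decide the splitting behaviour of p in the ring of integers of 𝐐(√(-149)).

Since -149 ≢ 1 mod 4, the ring of integers is ℤ[√-149] with discriminant 4·(-149) = -596.
disc(K) = -596 is not divisible by 743; 743 is unramified.
Euler's criterion: (-149)^371 mod 743 = 1. Thus (-149|743) = 1.
d is a quadratic residue mod p, hence 743 splits in O_K.

p splits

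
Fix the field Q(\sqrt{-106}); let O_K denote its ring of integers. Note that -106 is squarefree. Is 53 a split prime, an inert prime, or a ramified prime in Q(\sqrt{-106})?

p ramifies

d = -106 ≡ 2 (mod 4), so O_K = ℤ[√-106] and disc(K) = 4d = -424.
Ramification test: 53 | -424. The prime 53 ramifies in K.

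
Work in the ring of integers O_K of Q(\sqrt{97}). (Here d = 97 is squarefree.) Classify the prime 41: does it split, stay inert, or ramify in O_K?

Since 97 ≡ 1 mod 4, the ring of integers is ℤ[(1+√97)/2] with discriminant 97.
Since gcd(41, 97) = 1 the prime 41 does not ramify.
Legendre symbol by Euler's criterion: (97/41) ≡ 97^20 ≡ 40 (mod 41), i.e. (97/41) = -1.
(97/41) = -1, so 41 is inert.

inert — (41) stays prime in O_K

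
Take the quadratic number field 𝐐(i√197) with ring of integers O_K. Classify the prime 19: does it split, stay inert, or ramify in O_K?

Since -197 ≢ 1 mod 4, the ring of integers is ℤ[√-197] with discriminant 4·(-197) = -788.
Since gcd(19, -788) = 1 the prime 19 does not ramify.
Legendre symbol by Euler's criterion: (-197/19) ≡ (-197)^9 ≡ 18 (mod 19), i.e. (-197/19) = -1.
d is a non-residue mod p, hence 19 remains inert in O_K.

p is inert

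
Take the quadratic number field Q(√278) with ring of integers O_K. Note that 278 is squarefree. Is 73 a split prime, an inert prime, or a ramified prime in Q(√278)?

278 mod 4 = 2, hence disc K = 4·278 = 1112 and O_K = ℤ[√278].
disc(K) = 1112 is not divisible by 73; 73 is unramified.
Compute (278/73) via Euler: 59^((73-1)/2) mod 73 = 72, so (278/73) = -1.
d is a non-residue mod p, hence 73 remains inert in O_K.

p is inert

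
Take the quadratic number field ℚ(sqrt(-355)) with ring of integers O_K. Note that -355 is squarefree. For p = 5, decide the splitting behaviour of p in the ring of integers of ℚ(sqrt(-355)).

ramifies in O_K

d = -355 ≡ 1 (mod 4), so O_K = ℤ[(1+√-355)/2] and disc(K) = d = -355.
Ramification test: 5 | -355. The prime 5 ramifies in K.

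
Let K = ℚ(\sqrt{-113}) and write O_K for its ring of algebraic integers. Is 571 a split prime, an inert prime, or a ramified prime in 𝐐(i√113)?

-113 mod 4 = 3, hence disc K = 4·(-113) = -452 and O_K = ℤ[√-113].
571 ∤ -452, so 571 is unramified.
(-113/571) = 458^285 mod 571 = 1, giving Legendre symbol 1.
(-113/571) = 1, so 571 splits.

571 splits in O_K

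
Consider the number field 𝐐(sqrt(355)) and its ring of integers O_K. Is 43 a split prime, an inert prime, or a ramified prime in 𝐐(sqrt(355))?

355 mod 4 = 3, hence disc K = 4·355 = 1420 and O_K = ℤ[√355].
disc(K) = 1420 is not divisible by 43; 43 is unramified.
Compute (355/43) via Euler: 11^((43-1)/2) mod 43 = 1, so (355/43) = 1.
d is a quadratic residue mod p, hence 43 splits in O_K.

p splits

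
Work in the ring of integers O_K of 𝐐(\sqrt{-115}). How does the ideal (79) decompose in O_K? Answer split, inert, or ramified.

Since -115 ≡ 1 mod 4, the ring of integers is ℤ[(1+√-115)/2] with discriminant -115.
79 ∤ -115, so 79 is unramified.
(-115/79) = 43^39 mod 79 = 78, giving Legendre symbol -1.
d is a non-residue mod p, hence 79 remains inert in O_K.

inert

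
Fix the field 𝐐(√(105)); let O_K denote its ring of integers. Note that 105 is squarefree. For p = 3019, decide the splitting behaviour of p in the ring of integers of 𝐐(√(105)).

splits completely

105 mod 4 = 1, hence disc K = 105 and O_K = ℤ[(1+√105)/2].
disc(K) = 105 is not divisible by 3019; 3019 is unramified.
Compute (105/3019) via Euler: 105^((3019-1)/2) mod 3019 = 1, so (105/3019) = 1.
Legendre symbol 1 ⇒ 3019 is split.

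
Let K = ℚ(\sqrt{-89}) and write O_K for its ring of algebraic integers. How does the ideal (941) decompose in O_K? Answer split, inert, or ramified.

-89 mod 4 = 3, hence disc K = 4·(-89) = -356 and O_K = ℤ[√-89].
disc(K) = -356 is not divisible by 941; 941 is unramified.
(-89/941) = 852^470 mod 941 = 940, giving Legendre symbol -1.
(-89/941) = -1, so 941 is inert.

p is inert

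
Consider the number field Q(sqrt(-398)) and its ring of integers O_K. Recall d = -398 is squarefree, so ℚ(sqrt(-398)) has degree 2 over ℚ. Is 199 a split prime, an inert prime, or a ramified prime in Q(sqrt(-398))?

d = -398 ≡ 2 (mod 4), so O_K = ℤ[√-398] and disc(K) = 4d = -1592.
Ramification test: 199 | -1592. The prime 199 ramifies in K.

199 is ramified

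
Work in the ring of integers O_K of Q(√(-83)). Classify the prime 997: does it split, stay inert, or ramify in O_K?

split

-83 mod 4 = 1, hence disc K = -83 and O_K = ℤ[(1+√-83)/2].
disc(K) = -83 is not divisible by 997; 997 is unramified.
Legendre symbol by Euler's criterion: (-83/997) ≡ (-83)^498 ≡ 1 (mod 997), i.e. (-83/997) = 1.
d is a quadratic residue mod p, hence 997 splits in O_K.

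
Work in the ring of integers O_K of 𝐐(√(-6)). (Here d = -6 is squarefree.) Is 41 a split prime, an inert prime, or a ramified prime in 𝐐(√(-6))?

p is inert

d = -6 ≡ 2 (mod 4), so O_K = ℤ[√-6] and disc(K) = 4d = -24.
disc(K) = -24 is not divisible by 41; 41 is unramified.
(-6/41) = 35^20 mod 41 = 40, giving Legendre symbol -1.
(-6/41) = -1, so 41 is inert.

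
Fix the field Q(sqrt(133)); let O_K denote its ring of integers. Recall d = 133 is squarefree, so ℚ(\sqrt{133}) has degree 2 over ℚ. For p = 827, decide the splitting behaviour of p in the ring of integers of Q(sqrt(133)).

d = 133 ≡ 1 (mod 4), so O_K = ℤ[(1+√133)/2] and disc(K) = d = 133.
827 ∤ 133, so 827 is unramified.
Euler's criterion: 133^413 mod 827 = 826. Thus (133|827) = -1.
d is a non-residue mod p, hence 827 remains inert in O_K.

remains prime (inert)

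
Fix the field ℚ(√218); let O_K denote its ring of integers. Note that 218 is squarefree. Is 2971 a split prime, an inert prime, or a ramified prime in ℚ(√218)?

Since 218 ≢ 1 mod 4, the ring of integers is ℤ[√218] with discriminant 4·218 = 872.
Since gcd(2971, 872) = 1 the prime 2971 does not ramify.
Euler's criterion: 218^1485 mod 2971 = 2970. Thus (218|2971) = -1.
(218/2971) = -1, so 2971 is inert.

inert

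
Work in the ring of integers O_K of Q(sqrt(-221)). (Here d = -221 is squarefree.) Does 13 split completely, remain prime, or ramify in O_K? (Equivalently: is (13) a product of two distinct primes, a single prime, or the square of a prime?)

ramified — (13) = 𝔭²

-221 mod 4 = 3, hence disc K = 4·(-221) = -884 and O_K = ℤ[√-221].
disc(K) = -884 = 13·(-68), so p = 13 is ramified.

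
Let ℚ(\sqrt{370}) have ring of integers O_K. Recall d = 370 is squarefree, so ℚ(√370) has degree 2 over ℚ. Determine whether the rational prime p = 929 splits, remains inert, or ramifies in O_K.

Since 370 ≢ 1 mod 4, the ring of integers is ℤ[√370] with discriminant 4·370 = 1480.
disc(K) = 1480 is not divisible by 929; 929 is unramified.
(370/929) = 370^464 mod 929 = 1, giving Legendre symbol 1.
Legendre symbol 1 ⇒ 929 is split.

splits completely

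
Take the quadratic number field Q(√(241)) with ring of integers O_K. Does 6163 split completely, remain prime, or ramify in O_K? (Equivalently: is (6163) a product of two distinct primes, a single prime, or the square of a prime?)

241 mod 4 = 1, hence disc K = 241 and O_K = ℤ[(1+√241)/2].
Since gcd(6163, 241) = 1 the prime 6163 does not ramify.
Compute (241/6163) via Euler: 241^((6163-1)/2) mod 6163 = 6162, so (241/6163) = -1.
(241/6163) = -1, so 6163 is inert.

remains prime (inert)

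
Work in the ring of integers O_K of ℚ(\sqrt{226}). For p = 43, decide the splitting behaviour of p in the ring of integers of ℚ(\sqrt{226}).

split — (43) = 𝔭₁𝔭₂ with 𝔭₁ ≠ 𝔭₂

Since 226 ≢ 1 mod 4, the ring of integers is ℤ[√226] with discriminant 4·226 = 904.
Since gcd(43, 904) = 1 the prime 43 does not ramify.
(226/43) = 11^21 mod 43 = 1, giving Legendre symbol 1.
(226/43) = 1, so 43 splits.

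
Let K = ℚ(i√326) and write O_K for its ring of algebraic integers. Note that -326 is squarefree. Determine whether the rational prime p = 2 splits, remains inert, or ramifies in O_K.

d = -326 ≡ 2 (mod 4), so O_K = ℤ[√-326] and disc(K) = 4d = -1304.
disc(K) = -1304 = 2·(-652), so p = 2 is ramified.

p ramifies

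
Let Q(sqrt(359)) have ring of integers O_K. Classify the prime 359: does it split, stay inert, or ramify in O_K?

359 mod 4 = 3, hence disc K = 4·359 = 1436 and O_K = ℤ[√359].
Ramification test: 359 | 1436. The prime 359 ramifies in K.

ramified — (359) = 𝔭²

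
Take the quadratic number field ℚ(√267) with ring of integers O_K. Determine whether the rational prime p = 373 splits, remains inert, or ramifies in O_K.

373 splits in O_K

d = 267 ≡ 3 (mod 4), so O_K = ℤ[√267] and disc(K) = 4d = 1068.
373 ∤ 1068, so 373 is unramified.
Compute (267/373) via Euler: 267^((373-1)/2) mod 373 = 1, so (267/373) = 1.
d is a quadratic residue mod p, hence 373 splits in O_K.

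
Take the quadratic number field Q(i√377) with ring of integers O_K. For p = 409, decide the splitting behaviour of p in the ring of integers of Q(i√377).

Since -377 ≢ 1 mod 4, the ring of integers is ℤ[√-377] with discriminant 4·(-377) = -1508.
disc(K) = -1508 is not divisible by 409; 409 is unramified.
Euler's criterion: (-377)^204 mod 409 = 1. Thus (-377|409) = 1.
d is a quadratic residue mod p, hence 409 splits in O_K.

p splits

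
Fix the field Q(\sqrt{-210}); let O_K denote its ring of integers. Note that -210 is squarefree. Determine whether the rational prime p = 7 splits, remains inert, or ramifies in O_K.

d = -210 ≡ 2 (mod 4), so O_K = ℤ[√-210] and disc(K) = 4d = -840.
Ramification test: 7 | -840. The prime 7 ramifies in K.

ramified — (7) = 𝔭²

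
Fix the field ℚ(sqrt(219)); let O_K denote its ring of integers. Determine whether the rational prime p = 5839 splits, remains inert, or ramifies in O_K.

Since 219 ≢ 1 mod 4, the ring of integers is ℤ[√219] with discriminant 4·219 = 876.
disc(K) = 876 is not divisible by 5839; 5839 is unramified.
Legendre symbol by Euler's criterion: (219/5839) ≡ 219^2919 ≡ 5838 (mod 5839), i.e. (219/5839) = -1.
(219/5839) = -1, so 5839 is inert.

remains prime (inert)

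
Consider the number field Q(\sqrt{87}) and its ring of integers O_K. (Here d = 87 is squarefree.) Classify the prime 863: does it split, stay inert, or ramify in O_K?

863 splits in O_K

87 mod 4 = 3, hence disc K = 4·87 = 348 and O_K = ℤ[√87].
863 ∤ 348, so 863 is unramified.
Euler's criterion: 87^431 mod 863 = 1. Thus (87|863) = 1.
(87/863) = 1, so 863 splits.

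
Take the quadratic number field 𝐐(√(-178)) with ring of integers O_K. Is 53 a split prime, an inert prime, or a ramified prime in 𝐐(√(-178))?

inert

Since -178 ≢ 1 mod 4, the ring of integers is ℤ[√-178] with discriminant 4·(-178) = -712.
53 ∤ -712, so 53 is unramified.
Legendre symbol by Euler's criterion: (-178/53) ≡ (-178)^26 ≡ 52 (mod 53), i.e. (-178/53) = -1.
d is a non-residue mod p, hence 53 remains inert in O_K.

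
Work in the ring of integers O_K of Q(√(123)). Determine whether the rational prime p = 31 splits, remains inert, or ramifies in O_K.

Since 123 ≢ 1 mod 4, the ring of integers is ℤ[√123] with discriminant 4·123 = 492.
31 ∤ 492, so 31 is unramified.
(123/31) = 30^15 mod 31 = 30, giving Legendre symbol -1.
(123/31) = -1, so 31 is inert.

inert — (31) stays prime in O_K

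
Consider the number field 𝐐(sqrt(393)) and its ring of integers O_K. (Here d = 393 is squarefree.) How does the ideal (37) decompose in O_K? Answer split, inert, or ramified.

Since 393 ≡ 1 mod 4, the ring of integers is ℤ[(1+√393)/2] with discriminant 393.
disc(K) = 393 is not divisible by 37; 37 is unramified.
Euler's criterion: 393^18 mod 37 = 36. Thus (393|37) = -1.
(393/37) = -1, so 37 is inert.

37 remains inert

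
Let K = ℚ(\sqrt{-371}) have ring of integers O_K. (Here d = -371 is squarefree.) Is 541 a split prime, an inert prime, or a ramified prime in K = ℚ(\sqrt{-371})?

d = -371 ≡ 1 (mod 4), so O_K = ℤ[(1+√-371)/2] and disc(K) = d = -371.
541 ∤ -371, so 541 is unramified.
Legendre symbol by Euler's criterion: (-371/541) ≡ (-371)^270 ≡ 1 (mod 541), i.e. (-371/541) = 1.
d is a quadratic residue mod p, hence 541 splits in O_K.

split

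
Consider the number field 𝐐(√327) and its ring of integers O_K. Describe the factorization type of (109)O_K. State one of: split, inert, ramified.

ramified

Since 327 ≢ 1 mod 4, the ring of integers is ℤ[√327] with discriminant 4·327 = 1308.
Ramification test: 109 | 1308. The prime 109 ramifies in K.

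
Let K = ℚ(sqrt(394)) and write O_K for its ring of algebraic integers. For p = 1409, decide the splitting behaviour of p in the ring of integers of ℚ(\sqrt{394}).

1409 remains inert

Since 394 ≢ 1 mod 4, the ring of integers is ℤ[√394] with discriminant 4·394 = 1576.
Since gcd(1409, 1576) = 1 the prime 1409 does not ramify.
Compute (394/1409) via Euler: 394^((1409-1)/2) mod 1409 = 1408, so (394/1409) = -1.
d is a non-residue mod p, hence 1409 remains inert in O_K.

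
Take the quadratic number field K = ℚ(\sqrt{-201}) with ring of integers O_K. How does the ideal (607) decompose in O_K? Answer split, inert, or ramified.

Since -201 ≢ 1 mod 4, the ring of integers is ℤ[√-201] with discriminant 4·(-201) = -804.
Since gcd(607, -804) = 1 the prime 607 does not ramify.
Compute (-201/607) via Euler: 406^((607-1)/2) mod 607 = 606, so (-201/607) = -1.
d is a non-residue mod p, hence 607 remains inert in O_K.

p is inert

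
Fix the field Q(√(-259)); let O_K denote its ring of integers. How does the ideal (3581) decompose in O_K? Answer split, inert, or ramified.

remains prime (inert)

d = -259 ≡ 1 (mod 4), so O_K = ℤ[(1+√-259)/2] and disc(K) = d = -259.
Since gcd(3581, -259) = 1 the prime 3581 does not ramify.
Compute (-259/3581) via Euler: 3322^((3581-1)/2) mod 3581 = 3580, so (-259/3581) = -1.
Legendre symbol -1 ⇒ 3581 is inert.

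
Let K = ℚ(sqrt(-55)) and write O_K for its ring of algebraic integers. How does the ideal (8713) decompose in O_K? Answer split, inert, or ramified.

-55 mod 4 = 1, hence disc K = -55 and O_K = ℤ[(1+√-55)/2].
8713 ∤ -55, so 8713 is unramified.
(-55/8713) = 8658^4356 mod 8713 = 8712, giving Legendre symbol -1.
Legendre symbol -1 ⇒ 8713 is inert.

p is inert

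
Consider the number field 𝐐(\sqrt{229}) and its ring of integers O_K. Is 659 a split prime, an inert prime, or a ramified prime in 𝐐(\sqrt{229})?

659 remains inert

229 mod 4 = 1, hence disc K = 229 and O_K = ℤ[(1+√229)/2].
disc(K) = 229 is not divisible by 659; 659 is unramified.
Compute (229/659) via Euler: 229^((659-1)/2) mod 659 = 658, so (229/659) = -1.
(229/659) = -1, so 659 is inert.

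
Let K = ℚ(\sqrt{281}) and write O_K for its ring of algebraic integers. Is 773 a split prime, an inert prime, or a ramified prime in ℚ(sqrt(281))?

281 mod 4 = 1, hence disc K = 281 and O_K = ℤ[(1+√281)/2].
773 ∤ 281, so 773 is unramified.
Euler's criterion: 281^386 mod 773 = 1. Thus (281|773) = 1.
(281/773) = 1, so 773 splits.

split — (773) = 𝔭₁𝔭₂ with 𝔭₁ ≠ 𝔭₂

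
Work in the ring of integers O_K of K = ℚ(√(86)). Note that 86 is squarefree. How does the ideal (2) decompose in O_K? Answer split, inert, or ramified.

ramified — (2) = 𝔭²

86 mod 4 = 2, hence disc K = 4·86 = 344 and O_K = ℤ[√86].
2 divides disc(K) = 344, so 2 ramifies.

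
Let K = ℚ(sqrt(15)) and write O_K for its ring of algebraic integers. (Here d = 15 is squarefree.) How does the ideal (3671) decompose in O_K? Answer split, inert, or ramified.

Since 15 ≢ 1 mod 4, the ring of integers is ℤ[√15] with discriminant 4·15 = 60.
Since gcd(3671, 60) = 1 the prime 3671 does not ramify.
Legendre symbol by Euler's criterion: (15/3671) ≡ 15^1835 ≡ 1 (mod 3671), i.e. (15/3671) = 1.
(15/3671) = 1, so 3671 splits.

splits completely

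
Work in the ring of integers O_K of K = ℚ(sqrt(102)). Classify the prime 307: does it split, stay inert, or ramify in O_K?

Since 102 ≢ 1 mod 4, the ring of integers is ℤ[√102] with discriminant 4·102 = 408.
Since gcd(307, 408) = 1 the prime 307 does not ramify.
Compute (102/307) via Euler: 102^((307-1)/2) mod 307 = 1, so (102/307) = 1.
d is a quadratic residue mod p, hence 307 splits in O_K.

p splits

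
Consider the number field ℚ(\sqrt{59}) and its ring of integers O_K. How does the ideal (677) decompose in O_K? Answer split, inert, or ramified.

split

Since 59 ≢ 1 mod 4, the ring of integers is ℤ[√59] with discriminant 4·59 = 236.
disc(K) = 236 is not divisible by 677; 677 is unramified.
(59/677) = 59^338 mod 677 = 1, giving Legendre symbol 1.
d is a quadratic residue mod p, hence 677 splits in O_K.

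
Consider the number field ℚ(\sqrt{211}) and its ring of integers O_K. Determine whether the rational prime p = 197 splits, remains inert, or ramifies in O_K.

inert — (197) stays prime in O_K

211 mod 4 = 3, hence disc K = 4·211 = 844 and O_K = ℤ[√211].
197 ∤ 844, so 197 is unramified.
Euler's criterion: 211^98 mod 197 = 196. Thus (211|197) = -1.
Legendre symbol -1 ⇒ 197 is inert.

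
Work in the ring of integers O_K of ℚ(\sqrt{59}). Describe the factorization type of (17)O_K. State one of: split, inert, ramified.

p splits

59 mod 4 = 3, hence disc K = 4·59 = 236 and O_K = ℤ[√59].
disc(K) = 236 is not divisible by 17; 17 is unramified.
(59/17) = 8^8 mod 17 = 1, giving Legendre symbol 1.
d is a quadratic residue mod p, hence 17 splits in O_K.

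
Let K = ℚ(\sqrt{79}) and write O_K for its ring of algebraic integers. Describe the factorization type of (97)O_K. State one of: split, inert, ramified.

split — (97) = 𝔭₁𝔭₂ with 𝔭₁ ≠ 𝔭₂

Since 79 ≢ 1 mod 4, the ring of integers is ℤ[√79] with discriminant 4·79 = 316.
97 ∤ 316, so 97 is unramified.
(79/97) = 79^48 mod 97 = 1, giving Legendre symbol 1.
d is a quadratic residue mod p, hence 97 splits in O_K.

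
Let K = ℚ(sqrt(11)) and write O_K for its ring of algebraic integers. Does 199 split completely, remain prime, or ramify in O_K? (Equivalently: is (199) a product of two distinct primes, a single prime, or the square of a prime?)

11 mod 4 = 3, hence disc K = 4·11 = 44 and O_K = ℤ[√11].
disc(K) = 44 is not divisible by 199; 199 is unramified.
Legendre symbol by Euler's criterion: (11/199) ≡ 11^99 ≡ 198 (mod 199), i.e. (11/199) = -1.
(11/199) = -1, so 199 is inert.

p is inert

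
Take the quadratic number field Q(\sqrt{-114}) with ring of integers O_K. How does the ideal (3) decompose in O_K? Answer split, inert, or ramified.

ramified

-114 mod 4 = 2, hence disc K = 4·(-114) = -456 and O_K = ℤ[√-114].
disc(K) = -456 = 3·(-152), so p = 3 is ramified.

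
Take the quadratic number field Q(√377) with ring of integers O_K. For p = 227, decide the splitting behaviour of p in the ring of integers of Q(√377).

d = 377 ≡ 1 (mod 4), so O_K = ℤ[(1+√377)/2] and disc(K) = d = 377.
227 ∤ 377, so 227 is unramified.
(377/227) = 150^113 mod 227 = 226, giving Legendre symbol -1.
Legendre symbol -1 ⇒ 227 is inert.

inert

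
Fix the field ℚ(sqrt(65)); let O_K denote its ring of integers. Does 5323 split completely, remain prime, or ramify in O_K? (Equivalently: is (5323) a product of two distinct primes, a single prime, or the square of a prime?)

65 mod 4 = 1, hence disc K = 65 and O_K = ℤ[(1+√65)/2].
disc(K) = 65 is not divisible by 5323; 5323 is unramified.
(65/5323) = 65^2661 mod 5323 = 1, giving Legendre symbol 1.
d is a quadratic residue mod p, hence 5323 splits in O_K.

split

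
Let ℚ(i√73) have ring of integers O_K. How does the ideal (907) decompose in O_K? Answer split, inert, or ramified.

d = -73 ≡ 3 (mod 4), so O_K = ℤ[√-73] and disc(K) = 4d = -292.
Since gcd(907, -292) = 1 the prime 907 does not ramify.
(-73/907) = 834^453 mod 907 = 1, giving Legendre symbol 1.
d is a quadratic residue mod p, hence 907 splits in O_K.

split — (907) = 𝔭₁𝔭₂ with 𝔭₁ ≠ 𝔭₂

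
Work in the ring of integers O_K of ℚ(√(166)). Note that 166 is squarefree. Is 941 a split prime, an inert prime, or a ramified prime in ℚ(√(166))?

Since 166 ≢ 1 mod 4, the ring of integers is ℤ[√166] with discriminant 4·166 = 664.
disc(K) = 664 is not divisible by 941; 941 is unramified.
Legendre symbol by Euler's criterion: (166/941) ≡ 166^470 ≡ 940 (mod 941), i.e. (166/941) = -1.
d is a non-residue mod p, hence 941 remains inert in O_K.

inert — (941) stays prime in O_K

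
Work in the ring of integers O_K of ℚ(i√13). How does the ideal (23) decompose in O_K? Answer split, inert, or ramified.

Since -13 ≢ 1 mod 4, the ring of integers is ℤ[√-13] with discriminant 4·(-13) = -52.
23 ∤ -52, so 23 is unramified.
Compute (-13/23) via Euler: 10^((23-1)/2) mod 23 = 22, so (-13/23) = -1.
Legendre symbol -1 ⇒ 23 is inert.

remains prime (inert)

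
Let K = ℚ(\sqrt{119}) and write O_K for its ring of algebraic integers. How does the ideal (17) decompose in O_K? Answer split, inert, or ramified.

d = 119 ≡ 3 (mod 4), so O_K = ℤ[√119] and disc(K) = 4d = 476.
Ramification test: 17 | 476. The prime 17 ramifies in K.

ramifies in O_K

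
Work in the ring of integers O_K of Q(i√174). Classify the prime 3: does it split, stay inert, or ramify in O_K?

p ramifies

d = -174 ≡ 2 (mod 4), so O_K = ℤ[√-174] and disc(K) = 4d = -696.
3 divides disc(K) = -696, so 3 ramifies.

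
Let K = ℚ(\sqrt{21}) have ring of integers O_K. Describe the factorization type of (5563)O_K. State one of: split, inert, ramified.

d = 21 ≡ 1 (mod 4), so O_K = ℤ[(1+√21)/2] and disc(K) = d = 21.
disc(K) = 21 is not divisible by 5563; 5563 is unramified.
Legendre symbol by Euler's criterion: (21/5563) ≡ 21^2781 ≡ 5562 (mod 5563), i.e. (21/5563) = -1.
Legendre symbol -1 ⇒ 5563 is inert.

p is inert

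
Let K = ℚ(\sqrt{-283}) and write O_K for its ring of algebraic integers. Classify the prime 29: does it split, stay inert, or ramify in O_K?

split — (29) = 𝔭₁𝔭₂ with 𝔭₁ ≠ 𝔭₂

Since -283 ≡ 1 mod 4, the ring of integers is ℤ[(1+√-283)/2] with discriminant -283.
disc(K) = -283 is not divisible by 29; 29 is unramified.
Euler's criterion: (-283)^14 mod 29 = 1. Thus (-283|29) = 1.
Legendre symbol 1 ⇒ 29 is split.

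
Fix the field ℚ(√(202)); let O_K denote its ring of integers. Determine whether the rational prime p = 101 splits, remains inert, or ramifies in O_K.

ramifies in O_K

d = 202 ≡ 2 (mod 4), so O_K = ℤ[√202] and disc(K) = 4d = 808.
disc(K) = 808 = 101·8, so p = 101 is ramified.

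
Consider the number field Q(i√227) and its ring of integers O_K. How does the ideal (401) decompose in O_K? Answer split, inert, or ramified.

d = -227 ≡ 1 (mod 4), so O_K = ℤ[(1+√-227)/2] and disc(K) = d = -227.
disc(K) = -227 is not divisible by 401; 401 is unramified.
Euler's criterion: (-227)^200 mod 401 = 400. Thus (-227|401) = -1.
(-227/401) = -1, so 401 is inert.

401 remains inert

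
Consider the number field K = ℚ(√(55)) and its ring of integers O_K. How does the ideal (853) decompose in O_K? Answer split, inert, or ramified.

d = 55 ≡ 3 (mod 4), so O_K = ℤ[√55] and disc(K) = 4d = 220.
Since gcd(853, 220) = 1 the prime 853 does not ramify.
Legendre symbol by Euler's criterion: (55/853) ≡ 55^426 ≡ 1 (mod 853), i.e. (55/853) = 1.
(55/853) = 1, so 853 splits.

split — (853) = 𝔭₁𝔭₂ with 𝔭₁ ≠ 𝔭₂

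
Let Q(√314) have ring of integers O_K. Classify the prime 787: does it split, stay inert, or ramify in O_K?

splits completely

d = 314 ≡ 2 (mod 4), so O_K = ℤ[√314] and disc(K) = 4d = 1256.
Since gcd(787, 1256) = 1 the prime 787 does not ramify.
Euler's criterion: 314^393 mod 787 = 1. Thus (314|787) = 1.
d is a quadratic residue mod p, hence 787 splits in O_K.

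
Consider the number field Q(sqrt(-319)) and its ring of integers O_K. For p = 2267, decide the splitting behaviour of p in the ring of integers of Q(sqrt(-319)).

split

-319 mod 4 = 1, hence disc K = -319 and O_K = ℤ[(1+√-319)/2].
2267 ∤ -319, so 2267 is unramified.
Compute (-319/2267) via Euler: 1948^((2267-1)/2) mod 2267 = 1, so (-319/2267) = 1.
d is a quadratic residue mod p, hence 2267 splits in O_K.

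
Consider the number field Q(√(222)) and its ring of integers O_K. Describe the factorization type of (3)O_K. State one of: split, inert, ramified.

ramified

d = 222 ≡ 2 (mod 4), so O_K = ℤ[√222] and disc(K) = 4d = 888.
3 divides disc(K) = 888, so 3 ramifies.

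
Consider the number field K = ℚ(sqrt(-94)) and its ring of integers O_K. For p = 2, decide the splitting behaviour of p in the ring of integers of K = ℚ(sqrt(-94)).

d = -94 ≡ 2 (mod 4), so O_K = ℤ[√-94] and disc(K) = 4d = -376.
disc(K) = -376 = 2·(-188), so p = 2 is ramified.

ramified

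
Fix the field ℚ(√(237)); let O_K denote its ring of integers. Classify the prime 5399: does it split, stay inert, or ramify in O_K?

splits completely

237 mod 4 = 1, hence disc K = 237 and O_K = ℤ[(1+√237)/2].
5399 ∤ 237, so 5399 is unramified.
(237/5399) = 237^2699 mod 5399 = 1, giving Legendre symbol 1.
(237/5399) = 1, so 5399 splits.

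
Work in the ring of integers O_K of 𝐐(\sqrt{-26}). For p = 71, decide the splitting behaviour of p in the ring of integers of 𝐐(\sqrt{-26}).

71 splits in O_K

Since -26 ≢ 1 mod 4, the ring of integers is ℤ[√-26] with discriminant 4·(-26) = -104.
disc(K) = -104 is not divisible by 71; 71 is unramified.
Euler's criterion: (-26)^35 mod 71 = 1. Thus (-26|71) = 1.
Legendre symbol 1 ⇒ 71 is split.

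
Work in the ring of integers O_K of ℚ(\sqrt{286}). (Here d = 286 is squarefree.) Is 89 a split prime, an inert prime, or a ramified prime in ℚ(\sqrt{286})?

286 mod 4 = 2, hence disc K = 4·286 = 1144 and O_K = ℤ[√286].
Since gcd(89, 1144) = 1 the prime 89 does not ramify.
Legendre symbol by Euler's criterion: (286/89) ≡ 286^44 ≡ 88 (mod 89), i.e. (286/89) = -1.
d is a non-residue mod p, hence 89 remains inert in O_K.

89 remains inert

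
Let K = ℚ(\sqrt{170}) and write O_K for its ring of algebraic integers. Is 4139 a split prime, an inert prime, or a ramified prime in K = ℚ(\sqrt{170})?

Since 170 ≢ 1 mod 4, the ring of integers is ℤ[√170] with discriminant 4·170 = 680.
Since gcd(4139, 680) = 1 the prime 4139 does not ramify.
Compute (170/4139) via Euler: 170^((4139-1)/2) mod 4139 = 4138, so (170/4139) = -1.
d is a non-residue mod p, hence 4139 remains inert in O_K.

remains prime (inert)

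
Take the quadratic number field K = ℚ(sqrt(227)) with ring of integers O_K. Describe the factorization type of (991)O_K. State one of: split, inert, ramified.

d = 227 ≡ 3 (mod 4), so O_K = ℤ[√227] and disc(K) = 4d = 908.
991 ∤ 908, so 991 is unramified.
Euler's criterion: 227^495 mod 991 = 1. Thus (227|991) = 1.
(227/991) = 1, so 991 splits.

991 splits in O_K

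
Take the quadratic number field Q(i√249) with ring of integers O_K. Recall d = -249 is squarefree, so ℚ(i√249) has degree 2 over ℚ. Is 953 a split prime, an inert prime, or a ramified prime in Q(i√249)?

inert — (953) stays prime in O_K

Since -249 ≢ 1 mod 4, the ring of integers is ℤ[√-249] with discriminant 4·(-249) = -996.
Since gcd(953, -996) = 1 the prime 953 does not ramify.
Legendre symbol by Euler's criterion: (-249/953) ≡ (-249)^476 ≡ 952 (mod 953), i.e. (-249/953) = -1.
d is a non-residue mod p, hence 953 remains inert in O_K.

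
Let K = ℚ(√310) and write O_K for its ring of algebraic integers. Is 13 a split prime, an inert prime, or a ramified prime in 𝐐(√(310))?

remains prime (inert)

Since 310 ≢ 1 mod 4, the ring of integers is ℤ[√310] with discriminant 4·310 = 1240.
13 ∤ 1240, so 13 is unramified.
Euler's criterion: 310^6 mod 13 = 12. Thus (310|13) = -1.
Legendre symbol -1 ⇒ 13 is inert.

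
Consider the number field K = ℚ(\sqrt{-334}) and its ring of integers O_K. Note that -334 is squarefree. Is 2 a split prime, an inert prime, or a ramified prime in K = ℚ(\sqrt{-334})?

ramifies in O_K

-334 mod 4 = 2, hence disc K = 4·(-334) = -1336 and O_K = ℤ[√-334].
Ramification test: 2 | -1336. The prime 2 ramifies in K.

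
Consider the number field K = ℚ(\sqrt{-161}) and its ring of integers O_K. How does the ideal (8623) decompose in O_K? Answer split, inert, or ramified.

Since -161 ≢ 1 mod 4, the ring of integers is ℤ[√-161] with discriminant 4·(-161) = -644.
Since gcd(8623, -644) = 1 the prime 8623 does not ramify.
Euler's criterion: (-161)^4311 mod 8623 = 8622. Thus (-161|8623) = -1.
d is a non-residue mod p, hence 8623 remains inert in O_K.

8623 remains inert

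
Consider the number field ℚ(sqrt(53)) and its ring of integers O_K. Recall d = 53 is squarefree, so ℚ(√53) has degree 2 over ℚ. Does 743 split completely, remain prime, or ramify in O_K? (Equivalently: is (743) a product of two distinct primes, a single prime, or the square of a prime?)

Since 53 ≡ 1 mod 4, the ring of integers is ℤ[(1+√53)/2] with discriminant 53.
Since gcd(743, 53) = 1 the prime 743 does not ramify.
Compute (53/743) via Euler: 53^((743-1)/2) mod 743 = 1, so (53/743) = 1.
d is a quadratic residue mod p, hence 743 splits in O_K.

p splits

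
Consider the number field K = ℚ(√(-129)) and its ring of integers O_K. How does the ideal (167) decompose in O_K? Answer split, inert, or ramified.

d = -129 ≡ 3 (mod 4), so O_K = ℤ[√-129] and disc(K) = 4d = -516.
167 ∤ -516, so 167 is unramified.
Euler's criterion: (-129)^83 mod 167 = 1. Thus (-129|167) = 1.
d is a quadratic residue mod p, hence 167 splits in O_K.

167 splits in O_K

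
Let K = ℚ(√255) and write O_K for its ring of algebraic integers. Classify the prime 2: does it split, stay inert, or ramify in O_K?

d = 255 ≡ 3 (mod 4), so O_K = ℤ[√255] and disc(K) = 4d = 1020.
2 divides disc(K) = 1020, so 2 ramifies.

2 is ramified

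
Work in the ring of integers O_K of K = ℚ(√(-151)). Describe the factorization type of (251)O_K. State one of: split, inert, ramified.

251 splits in O_K

Since -151 ≡ 1 mod 4, the ring of integers is ℤ[(1+√-151)/2] with discriminant -151.
251 ∤ -151, so 251 is unramified.
Euler's criterion: (-151)^125 mod 251 = 1. Thus (-151|251) = 1.
d is a quadratic residue mod p, hence 251 splits in O_K.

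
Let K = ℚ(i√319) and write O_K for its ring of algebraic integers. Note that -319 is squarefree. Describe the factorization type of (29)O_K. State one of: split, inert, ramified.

29 is ramified

d = -319 ≡ 1 (mod 4), so O_K = ℤ[(1+√-319)/2] and disc(K) = d = -319.
disc(K) = -319 = 29·(-11), so p = 29 is ramified.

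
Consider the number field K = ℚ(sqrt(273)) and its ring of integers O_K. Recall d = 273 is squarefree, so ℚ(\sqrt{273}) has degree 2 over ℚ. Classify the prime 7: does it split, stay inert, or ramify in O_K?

ramified

Since 273 ≡ 1 mod 4, the ring of integers is ℤ[(1+√273)/2] with discriminant 273.
disc(K) = 273 = 7·39, so p = 7 is ramified.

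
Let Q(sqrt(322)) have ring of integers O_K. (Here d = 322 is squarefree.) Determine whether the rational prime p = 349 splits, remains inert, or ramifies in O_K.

p splits

Since 322 ≢ 1 mod 4, the ring of integers is ℤ[√322] with discriminant 4·322 = 1288.
349 ∤ 1288, so 349 is unramified.
Legendre symbol by Euler's criterion: (322/349) ≡ 322^174 ≡ 1 (mod 349), i.e. (322/349) = 1.
(322/349) = 1, so 349 splits.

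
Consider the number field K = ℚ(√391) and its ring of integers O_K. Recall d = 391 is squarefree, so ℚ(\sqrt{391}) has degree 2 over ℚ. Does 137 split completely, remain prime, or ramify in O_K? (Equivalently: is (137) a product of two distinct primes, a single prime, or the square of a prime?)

137 remains inert

d = 391 ≡ 3 (mod 4), so O_K = ℤ[√391] and disc(K) = 4d = 1564.
137 ∤ 1564, so 137 is unramified.
(391/137) = 117^68 mod 137 = 136, giving Legendre symbol -1.
Legendre symbol -1 ⇒ 137 is inert.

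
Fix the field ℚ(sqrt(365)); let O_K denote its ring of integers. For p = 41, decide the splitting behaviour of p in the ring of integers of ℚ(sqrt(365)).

365 mod 4 = 1, hence disc K = 365 and O_K = ℤ[(1+√365)/2].
41 ∤ 365, so 41 is unramified.
Euler's criterion: 365^20 mod 41 = 1. Thus (365|41) = 1.
Legendre symbol 1 ⇒ 41 is split.

split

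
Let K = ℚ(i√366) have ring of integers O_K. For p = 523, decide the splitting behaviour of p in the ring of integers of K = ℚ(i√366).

-366 mod 4 = 2, hence disc K = 4·(-366) = -1464 and O_K = ℤ[√-366].
disc(K) = -1464 is not divisible by 523; 523 is unramified.
Compute (-366/523) via Euler: 157^((523-1)/2) mod 523 = 1, so (-366/523) = 1.
d is a quadratic residue mod p, hence 523 splits in O_K.

splits completely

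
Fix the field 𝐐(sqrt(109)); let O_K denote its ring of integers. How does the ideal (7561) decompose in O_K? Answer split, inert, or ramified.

109 mod 4 = 1, hence disc K = 109 and O_K = ℤ[(1+√109)/2].
Since gcd(7561, 109) = 1 the prime 7561 does not ramify.
Euler's criterion: 109^3780 mod 7561 = 7560. Thus (109|7561) = -1.
Legendre symbol -1 ⇒ 7561 is inert.

inert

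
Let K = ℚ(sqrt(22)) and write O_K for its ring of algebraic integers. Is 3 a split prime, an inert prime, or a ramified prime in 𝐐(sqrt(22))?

d = 22 ≡ 2 (mod 4), so O_K = ℤ[√22] and disc(K) = 4d = 88.
Since gcd(3, 88) = 1 the prime 3 does not ramify.
Legendre symbol by Euler's criterion: (22/3) ≡ 22^1 ≡ 1 (mod 3), i.e. (22/3) = 1.
Legendre symbol 1 ⇒ 3 is split.

split — (3) = 𝔭₁𝔭₂ with 𝔭₁ ≠ 𝔭₂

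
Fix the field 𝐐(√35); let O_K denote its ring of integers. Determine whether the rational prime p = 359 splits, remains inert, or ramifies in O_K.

35 mod 4 = 3, hence disc K = 4·35 = 140 and O_K = ℤ[√35].
359 ∤ 140, so 359 is unramified.
(35/359) = 35^179 mod 359 = 358, giving Legendre symbol -1.
d is a non-residue mod p, hence 359 remains inert in O_K.

inert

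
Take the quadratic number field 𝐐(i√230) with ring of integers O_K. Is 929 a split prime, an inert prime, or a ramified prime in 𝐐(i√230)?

-230 mod 4 = 2, hence disc K = 4·(-230) = -920 and O_K = ℤ[√-230].
929 ∤ -920, so 929 is unramified.
Compute (-230/929) via Euler: 699^((929-1)/2) mod 929 = 1, so (-230/929) = 1.
(-230/929) = 1, so 929 splits.

splits completely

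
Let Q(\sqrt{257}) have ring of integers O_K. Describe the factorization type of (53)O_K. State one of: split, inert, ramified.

remains prime (inert)

Since 257 ≡ 1 mod 4, the ring of integers is ℤ[(1+√257)/2] with discriminant 257.
53 ∤ 257, so 53 is unramified.
Compute (257/53) via Euler: 45^((53-1)/2) mod 53 = 52, so (257/53) = -1.
Legendre symbol -1 ⇒ 53 is inert.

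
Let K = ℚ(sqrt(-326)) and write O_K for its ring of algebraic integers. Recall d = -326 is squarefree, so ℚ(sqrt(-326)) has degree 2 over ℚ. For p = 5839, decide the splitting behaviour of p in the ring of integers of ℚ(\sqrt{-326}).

split

d = -326 ≡ 2 (mod 4), so O_K = ℤ[√-326] and disc(K) = 4d = -1304.
disc(K) = -1304 is not divisible by 5839; 5839 is unramified.
Euler's criterion: (-326)^2919 mod 5839 = 1. Thus (-326|5839) = 1.
Legendre symbol 1 ⇒ 5839 is split.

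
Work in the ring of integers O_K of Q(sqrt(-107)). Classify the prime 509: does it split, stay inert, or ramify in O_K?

Since -107 ≡ 1 mod 4, the ring of integers is ℤ[(1+√-107)/2] with discriminant -107.
disc(K) = -107 is not divisible by 509; 509 is unramified.
Legendre symbol by Euler's criterion: (-107/509) ≡ (-107)^254 ≡ 1 (mod 509), i.e. (-107/509) = 1.
d is a quadratic residue mod p, hence 509 splits in O_K.

509 splits in O_K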